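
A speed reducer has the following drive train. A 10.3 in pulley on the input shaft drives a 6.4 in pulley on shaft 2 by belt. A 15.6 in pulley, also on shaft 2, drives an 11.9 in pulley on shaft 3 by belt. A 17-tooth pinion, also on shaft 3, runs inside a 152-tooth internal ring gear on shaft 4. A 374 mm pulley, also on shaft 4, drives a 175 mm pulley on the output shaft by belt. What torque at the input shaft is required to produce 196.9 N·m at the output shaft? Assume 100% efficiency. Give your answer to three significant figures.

Overall ratio R = 0.62136 × 0.76282 × 8.9412 × 0.46791 = 1.983.
Input torque = output torque / R = 196.9 / 1.983 = 99.293 N·m.

99.3 N·m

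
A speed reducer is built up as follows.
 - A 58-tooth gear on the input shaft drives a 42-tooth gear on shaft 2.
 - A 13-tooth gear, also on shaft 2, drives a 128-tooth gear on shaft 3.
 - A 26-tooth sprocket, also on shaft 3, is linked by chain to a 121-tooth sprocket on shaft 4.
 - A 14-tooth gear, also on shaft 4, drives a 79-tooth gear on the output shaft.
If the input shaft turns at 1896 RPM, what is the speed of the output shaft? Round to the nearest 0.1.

Gear mesh: ratio = 42/58 = 0.72414, so shaft 2 turns at 1896 / 0.72414 = 2618.3 RPM.
Gear mesh: ratio = 128/13 = 9.8462, so shaft 3 turns at 2618.3 / 9.8462 = 265.92 RPM.
Chain: ratio = 121/26 = 4.6538, so shaft 4 turns at 265.92 / 4.6538 = 57.14 RPM.
Gear mesh: ratio = 79/14 = 5.6429, so the output shaft turns at 57.14 / 5.6429 = 10.126 RPM.

10.1 RPM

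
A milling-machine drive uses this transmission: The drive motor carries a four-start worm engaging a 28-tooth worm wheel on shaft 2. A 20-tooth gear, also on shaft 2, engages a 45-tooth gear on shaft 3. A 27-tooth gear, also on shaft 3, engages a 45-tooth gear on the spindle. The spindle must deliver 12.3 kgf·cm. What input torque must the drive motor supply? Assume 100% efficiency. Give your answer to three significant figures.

Overall ratio R = 7 × 2.25 × 1.6667 = 26.25.
Input torque = output torque / R = 12.3 / 26.25 = 0.46857 kgf·cm.

0.469 kgf·cm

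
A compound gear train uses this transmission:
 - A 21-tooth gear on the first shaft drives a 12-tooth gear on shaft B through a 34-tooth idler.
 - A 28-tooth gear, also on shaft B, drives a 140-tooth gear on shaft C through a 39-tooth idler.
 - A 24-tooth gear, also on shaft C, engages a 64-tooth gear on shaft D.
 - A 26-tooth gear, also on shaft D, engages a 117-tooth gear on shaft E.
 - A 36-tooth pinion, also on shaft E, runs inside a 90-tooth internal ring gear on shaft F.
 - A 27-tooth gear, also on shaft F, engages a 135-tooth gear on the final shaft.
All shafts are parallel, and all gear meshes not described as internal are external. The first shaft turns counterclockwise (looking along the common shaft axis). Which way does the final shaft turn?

clockwise

the first shaft → shaft B: driver → idler → driven is 2 external meshes, 2 reversals → CCW.
shaft B → shaft C: driver → idler → driven is 2 external meshes, 2 reversals → CCW.
shaft C → shaft D: external mesh, 1 reversal → CW.
shaft D → shaft E: external mesh, 1 reversal → CCW.
shaft E → shaft F: internal mesh, same direction → CCW.
shaft F → the final shaft: external mesh, 1 reversal → CW.
7 reversals in total — an odd number — so the final shaft turns opposite to the first shaft.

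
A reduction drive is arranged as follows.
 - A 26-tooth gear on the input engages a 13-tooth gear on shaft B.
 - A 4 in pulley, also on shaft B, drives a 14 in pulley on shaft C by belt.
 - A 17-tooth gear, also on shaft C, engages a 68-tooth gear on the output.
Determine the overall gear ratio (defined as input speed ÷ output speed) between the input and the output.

Each stage contributes driven/driver: gear mesh 13/26 = 0.5, belt 14/4 = 3.5, gear mesh 68/17 = 4.
Overall: 0.5 × 3.5 × 4 = 7.

7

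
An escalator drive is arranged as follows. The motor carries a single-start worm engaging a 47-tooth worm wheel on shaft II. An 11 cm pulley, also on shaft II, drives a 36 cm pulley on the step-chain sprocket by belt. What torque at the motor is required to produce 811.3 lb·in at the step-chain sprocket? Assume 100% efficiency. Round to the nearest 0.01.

Overall ratio R = 47 × 3.2727 = 153.82.
Input torque = output torque / R = 811.3 / 153.82 = 5.2744 lb·in.

5.27 lb·in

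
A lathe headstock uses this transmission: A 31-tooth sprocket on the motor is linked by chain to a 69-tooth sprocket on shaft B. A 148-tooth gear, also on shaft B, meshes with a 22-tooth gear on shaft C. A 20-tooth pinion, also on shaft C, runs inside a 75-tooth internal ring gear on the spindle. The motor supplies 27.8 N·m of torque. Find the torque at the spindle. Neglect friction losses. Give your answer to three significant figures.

34.5 N·m

chain 69/31 = 2.2258 → τ = 27.8·2.2258 = 61.877 N·m
gear mesh 22/148 = 0.14865 → τ = 61.877·0.14865 = 9.198 N·m
internal gear 75/20 = 3.75 → τ = 9.198·3.75 = 34.492 N·m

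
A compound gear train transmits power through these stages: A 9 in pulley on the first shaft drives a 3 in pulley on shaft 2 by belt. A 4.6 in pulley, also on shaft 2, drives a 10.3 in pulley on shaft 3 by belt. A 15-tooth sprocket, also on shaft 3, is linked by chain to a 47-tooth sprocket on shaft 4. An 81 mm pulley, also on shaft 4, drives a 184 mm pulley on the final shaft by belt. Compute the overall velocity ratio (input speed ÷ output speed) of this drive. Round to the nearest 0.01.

5.31

Each stage contributes driven/driver: belt 3/9 = 0.33333, belt 10.3/4.6 = 2.2391, chain 47/15 = 3.1333, belt 184/81 = 2.2716.
Overall: 0.33333 × 2.2391 × 3.1333 × 2.2716 = 5.3125.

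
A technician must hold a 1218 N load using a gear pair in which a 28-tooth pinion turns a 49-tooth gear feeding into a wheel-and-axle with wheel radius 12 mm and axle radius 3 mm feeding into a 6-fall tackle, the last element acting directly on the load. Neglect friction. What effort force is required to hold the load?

29 N

Gear pair MA = 49/28 = 1.75.
Wheel-and-axle MA = R/r = 12/3 = 4.
Block-and-tackle MA = number of supporting rope parts = 6.
Combined ideal MA = 1.75 × 4 × 6 = 42.
Effort = load / MA = 1218 / 42 = 29 N.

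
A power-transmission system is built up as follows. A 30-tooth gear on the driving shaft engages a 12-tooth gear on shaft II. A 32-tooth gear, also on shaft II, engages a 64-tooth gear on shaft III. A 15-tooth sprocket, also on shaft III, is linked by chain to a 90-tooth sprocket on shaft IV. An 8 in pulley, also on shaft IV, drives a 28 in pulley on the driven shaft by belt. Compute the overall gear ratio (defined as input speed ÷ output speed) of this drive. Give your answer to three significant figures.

Each stage contributes driven/driver: gear mesh 12/30 = 0.4, gear mesh 64/32 = 2, chain 90/15 = 6, belt 28/8 = 3.5.
Overall: 0.4 × 2 × 6 × 3.5 = 16.8.

16.8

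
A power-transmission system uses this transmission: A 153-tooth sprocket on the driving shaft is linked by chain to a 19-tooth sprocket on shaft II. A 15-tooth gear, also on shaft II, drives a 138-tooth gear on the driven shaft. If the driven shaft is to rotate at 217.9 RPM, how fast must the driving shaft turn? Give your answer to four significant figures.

Overall ratio R = 0.12418 × 9.2 = 1.1425.
Required input speed = output speed × R = 217.9 × 1.1425 = 248.95 RPM.

248.9 RPM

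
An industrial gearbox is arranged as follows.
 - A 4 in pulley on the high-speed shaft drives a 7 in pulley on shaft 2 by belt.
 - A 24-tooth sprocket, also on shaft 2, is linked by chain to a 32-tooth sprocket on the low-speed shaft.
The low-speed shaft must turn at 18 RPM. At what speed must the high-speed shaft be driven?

Overall ratio R = 1.75 × 1.3333 = 2.3333.
Required input speed = output speed × R = 18 × 2.3333 = 42 RPM.

42 RPM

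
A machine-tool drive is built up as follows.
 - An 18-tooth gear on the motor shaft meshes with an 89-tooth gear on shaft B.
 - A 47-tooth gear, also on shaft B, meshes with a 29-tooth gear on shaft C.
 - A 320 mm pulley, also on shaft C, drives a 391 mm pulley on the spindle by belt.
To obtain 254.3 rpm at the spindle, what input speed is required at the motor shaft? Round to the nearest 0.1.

Overall ratio R = 4.9444 × 0.61702 × 1.2219 = 3.7277.
Required input speed = output speed × R = 254.3 × 3.7277 = 947.96 rpm.

948.0 rpm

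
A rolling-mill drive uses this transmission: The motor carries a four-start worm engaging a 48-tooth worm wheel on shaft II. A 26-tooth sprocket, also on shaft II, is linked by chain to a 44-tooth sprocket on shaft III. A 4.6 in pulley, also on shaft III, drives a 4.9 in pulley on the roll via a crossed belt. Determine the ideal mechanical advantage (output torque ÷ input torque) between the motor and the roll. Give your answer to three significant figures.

21.6

Each stage contributes driven/driver: worm 48/4 = 12, chain 44/26 = 1.6923, belt 4.9/4.6 = 1.0652.
Overall: 12 × 1.6923 × 1.0652 = 21.632.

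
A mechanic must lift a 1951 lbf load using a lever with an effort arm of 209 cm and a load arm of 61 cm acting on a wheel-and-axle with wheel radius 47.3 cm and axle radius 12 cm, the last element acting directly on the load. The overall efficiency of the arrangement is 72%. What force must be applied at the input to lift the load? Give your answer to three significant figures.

201 lbf

Lever MA = effort arm / load arm = 209/61 = 3.4262.
Wheel-and-axle MA = R/r = 47.3/12 = 3.9417.
Combined ideal MA = 3.4262 × 3.9417 = 13.505.
Actual MA = 13.505 × 0.72 = 9.7236.
Effort = load / actual MA = 1951 / 9.7236 = 200.65 lbf.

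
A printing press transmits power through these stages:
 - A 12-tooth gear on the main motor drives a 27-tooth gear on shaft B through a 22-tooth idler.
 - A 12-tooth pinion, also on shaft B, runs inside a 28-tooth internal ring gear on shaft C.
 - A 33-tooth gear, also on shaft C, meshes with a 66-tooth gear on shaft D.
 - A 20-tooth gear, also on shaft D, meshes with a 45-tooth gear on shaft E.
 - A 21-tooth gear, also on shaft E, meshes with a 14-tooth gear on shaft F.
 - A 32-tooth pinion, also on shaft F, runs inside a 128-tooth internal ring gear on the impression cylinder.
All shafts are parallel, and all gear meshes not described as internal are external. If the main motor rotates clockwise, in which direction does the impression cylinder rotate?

the main motor → shaft B: driver → idler → driven is 2 external meshes, 2 reversals → CW.
shaft B → shaft C: internal mesh, same direction → CW.
shaft C → shaft D: external mesh, 1 reversal → CCW.
shaft D → shaft E: external mesh, 1 reversal → CW.
shaft E → shaft F: external mesh, 1 reversal → CCW.
shaft F → the impression cylinder: internal mesh, same direction → CCW.
5 reversals in total — an odd number — so the impression cylinder turns opposite to the main motor.

anticlockwise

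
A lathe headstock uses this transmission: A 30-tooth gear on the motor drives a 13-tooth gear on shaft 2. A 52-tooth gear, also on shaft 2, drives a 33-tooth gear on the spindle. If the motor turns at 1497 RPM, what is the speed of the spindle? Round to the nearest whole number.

Gear mesh: ratio = 13/30 = 0.43333, so shaft 2 turns at 1497 / 0.43333 = 3454.6 RPM.
Gear mesh: ratio = 33/52 = 0.63462, so the spindle turns at 3454.6 / 0.63462 = 5443.6 RPM.

5444 RPM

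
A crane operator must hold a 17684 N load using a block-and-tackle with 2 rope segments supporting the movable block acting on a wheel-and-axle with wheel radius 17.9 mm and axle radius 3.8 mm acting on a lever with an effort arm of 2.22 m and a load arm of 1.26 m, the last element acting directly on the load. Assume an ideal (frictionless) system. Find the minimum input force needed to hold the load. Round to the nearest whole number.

Block-and-tackle MA = number of supporting rope parts = 2.
Wheel-and-axle MA = R/r = 17.9/3.8 = 4.7105.
Lever MA = effort arm / load arm = 2.22/1.26 = 1.7619.
Combined ideal MA = 2 × 4.7105 × 1.7619 = 16.599.
Effort = load / MA = 17684 / 16.599 = 1065.4 N.

1065 N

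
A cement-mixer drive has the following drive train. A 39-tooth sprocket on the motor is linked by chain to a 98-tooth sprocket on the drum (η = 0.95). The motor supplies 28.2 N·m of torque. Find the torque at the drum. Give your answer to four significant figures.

Chain: ratio = 98/39 = 2.5128; torque at the drum = 28.2 × 2.5128 × 0.95 = 67.318 N·m.

67.32 N·m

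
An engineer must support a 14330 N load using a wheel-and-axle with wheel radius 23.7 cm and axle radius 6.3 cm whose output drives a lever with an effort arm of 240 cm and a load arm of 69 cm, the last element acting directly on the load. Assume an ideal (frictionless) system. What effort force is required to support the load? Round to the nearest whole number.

Wheel-and-axle MA = R/r = 23.7/6.3 = 3.7619.
Lever MA = effort arm / load arm = 240/69 = 3.4783.
Combined ideal MA = 3.7619 × 3.4783 = 13.085.
Effort = load / MA = 14330 / 13.085 = 1095.2 N.

1095 N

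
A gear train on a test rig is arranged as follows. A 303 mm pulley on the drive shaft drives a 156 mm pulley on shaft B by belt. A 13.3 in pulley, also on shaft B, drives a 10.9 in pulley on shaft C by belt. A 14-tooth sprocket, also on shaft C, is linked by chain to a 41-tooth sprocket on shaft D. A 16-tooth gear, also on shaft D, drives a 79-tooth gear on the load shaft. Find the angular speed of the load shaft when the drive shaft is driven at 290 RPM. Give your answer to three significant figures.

47.5 RPM

Belt: ratio = 156/303 = 0.51485, so shaft B turns at 290 / 0.51485 = 563.27 RPM.
Belt: ratio = 10.9/13.3 = 0.81955, so shaft C turns at 563.27 / 0.81955 = 687.29 RPM.
Chain: ratio = 41/14 = 2.9286, so shaft D turns at 687.29 / 2.9286 = 234.69 RPM.
Gear mesh: ratio = 79/16 = 4.9375, so the load shaft turns at 234.69 / 4.9375 = 47.531 RPM.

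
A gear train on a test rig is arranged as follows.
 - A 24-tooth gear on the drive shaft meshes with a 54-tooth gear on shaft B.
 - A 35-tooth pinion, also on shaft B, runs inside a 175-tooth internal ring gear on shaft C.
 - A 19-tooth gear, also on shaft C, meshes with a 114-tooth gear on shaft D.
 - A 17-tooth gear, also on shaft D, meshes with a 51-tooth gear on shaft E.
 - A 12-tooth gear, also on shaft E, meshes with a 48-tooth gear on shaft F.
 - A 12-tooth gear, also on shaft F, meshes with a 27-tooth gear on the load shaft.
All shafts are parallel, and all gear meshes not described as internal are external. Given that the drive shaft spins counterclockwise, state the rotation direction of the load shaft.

the drive shaft → shaft B: external mesh, 1 reversal → CW.
shaft B → shaft C: internal mesh, same direction → CW.
shaft C → shaft D: external mesh, 1 reversal → CCW.
shaft D → shaft E: external mesh, 1 reversal → CW.
shaft E → shaft F: external mesh, 1 reversal → CCW.
shaft F → the load shaft: external mesh, 1 reversal → CW.
5 reversals in total — an odd number — so the load shaft turns opposite to the drive shaft.

clockwise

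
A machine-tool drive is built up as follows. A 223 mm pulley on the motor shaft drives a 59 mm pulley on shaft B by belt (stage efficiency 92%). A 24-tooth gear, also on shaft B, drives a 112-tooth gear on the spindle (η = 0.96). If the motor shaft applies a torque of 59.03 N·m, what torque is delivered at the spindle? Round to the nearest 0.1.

belt 59/223 = 0.26457 → τ = 59.03·0.26457·0.92 = 14.368 N·m
gear mesh 112/24 = 4.6667 → τ = 14.368·4.6667·0.96 = 64.37 N·m

64.4 N·m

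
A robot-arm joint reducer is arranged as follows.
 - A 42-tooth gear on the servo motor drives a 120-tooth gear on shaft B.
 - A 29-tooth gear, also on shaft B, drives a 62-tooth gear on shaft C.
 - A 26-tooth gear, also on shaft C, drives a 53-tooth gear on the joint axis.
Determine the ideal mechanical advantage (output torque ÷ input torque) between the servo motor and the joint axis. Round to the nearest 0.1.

12.5

Each stage contributes driven/driver: gear mesh 120/42 = 2.8571, gear mesh 62/29 = 2.1379, gear mesh 53/26 = 2.0385.
Overall: 2.8571 × 2.1379 × 2.0385 = 12.452.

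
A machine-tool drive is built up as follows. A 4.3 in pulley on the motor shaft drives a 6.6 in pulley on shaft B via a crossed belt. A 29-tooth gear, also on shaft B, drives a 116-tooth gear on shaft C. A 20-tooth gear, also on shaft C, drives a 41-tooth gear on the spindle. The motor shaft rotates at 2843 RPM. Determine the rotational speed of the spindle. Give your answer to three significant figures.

the motor shaft → shaft B (belt, 6.6/4.3): 2843 ÷ 1.5349 = 1852.3 RPM
shaft B → shaft C (gear mesh, 116/29): 1852.3 ÷ 4 = 463.06 RPM
shaft C → the spindle (gear mesh, 41/20): 463.06 ÷ 2.05 = 225.89 RPM

226 RPM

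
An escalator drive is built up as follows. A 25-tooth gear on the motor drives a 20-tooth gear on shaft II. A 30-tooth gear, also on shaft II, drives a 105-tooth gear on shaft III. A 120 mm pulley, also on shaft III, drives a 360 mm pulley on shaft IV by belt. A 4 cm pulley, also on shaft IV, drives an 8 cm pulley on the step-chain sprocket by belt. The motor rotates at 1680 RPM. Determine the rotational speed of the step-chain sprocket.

gear mesh 20/25 = 0.8 → 1680/0.8 = 2100 RPM
gear mesh 105/30 = 3.5 → 2100/3.5 = 600 RPM
belt 360/120 = 3 → 600/3 = 200 RPM
belt 8/4 = 2 → 200/2 = 100 RPM

100 RPM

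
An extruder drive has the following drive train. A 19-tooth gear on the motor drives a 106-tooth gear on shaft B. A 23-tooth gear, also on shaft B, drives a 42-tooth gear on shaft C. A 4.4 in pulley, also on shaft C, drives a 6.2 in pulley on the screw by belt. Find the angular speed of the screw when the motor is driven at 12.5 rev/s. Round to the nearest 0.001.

gear mesh 106/19 = 5.5789 → 12.5/5.5789 = 2.2406 rev/s
gear mesh 42/23 = 1.8261 → 2.2406/1.8261 = 1.227 rev/s
belt 6.2/4.4 = 1.4091 → 1.227/1.4091 = 0.87076 rev/s

0.871 rev/s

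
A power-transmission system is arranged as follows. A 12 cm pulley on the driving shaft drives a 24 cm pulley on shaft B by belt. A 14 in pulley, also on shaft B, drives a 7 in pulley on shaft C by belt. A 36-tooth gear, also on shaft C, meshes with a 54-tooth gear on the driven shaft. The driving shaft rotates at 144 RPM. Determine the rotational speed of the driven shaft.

96 RPM

belt 24/12 = 2 → 144/2 = 72 RPM
belt 7/14 = 0.5 → 72/0.5 = 144 RPM
gear mesh 54/36 = 1.5 → 144/1.5 = 96 RPM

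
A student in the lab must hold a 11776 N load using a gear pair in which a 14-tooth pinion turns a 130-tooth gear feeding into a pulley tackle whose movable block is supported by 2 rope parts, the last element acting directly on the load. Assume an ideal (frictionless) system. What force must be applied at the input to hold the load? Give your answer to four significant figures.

634.1 N

Gear pair MA = 130/14 = 9.2857.
Block-and-tackle MA = number of supporting rope parts = 2.
Combined ideal MA = 9.2857 × 2 = 18.571.
Effort = load / MA = 11776 / 18.571 = 634.09 N.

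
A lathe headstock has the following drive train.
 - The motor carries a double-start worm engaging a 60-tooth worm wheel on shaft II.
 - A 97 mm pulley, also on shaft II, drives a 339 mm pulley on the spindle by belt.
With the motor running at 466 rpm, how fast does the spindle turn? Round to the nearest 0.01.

worm 60/2 = 30 → 466/30 = 15.533 rpm
belt 339/97 = 3.4948 → 15.533/3.4948 = 4.4446 rpm

4.44 rpm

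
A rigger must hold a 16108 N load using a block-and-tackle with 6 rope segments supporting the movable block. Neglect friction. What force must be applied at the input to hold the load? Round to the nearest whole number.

2685 N

Block-and-tackle MA = number of supporting rope parts = 6.
Effort = load / MA = 16108 / 6 = 2684.7 N.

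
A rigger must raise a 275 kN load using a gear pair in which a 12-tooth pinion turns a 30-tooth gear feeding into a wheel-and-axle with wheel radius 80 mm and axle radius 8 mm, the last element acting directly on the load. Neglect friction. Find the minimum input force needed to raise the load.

11 kN

Gear pair MA = 30/12 = 2.5.
Wheel-and-axle MA = R/r = 80/8 = 10.
Combined ideal MA = 2.5 × 10 = 25.
Effort = load / MA = 275 / 25 = 11 kN.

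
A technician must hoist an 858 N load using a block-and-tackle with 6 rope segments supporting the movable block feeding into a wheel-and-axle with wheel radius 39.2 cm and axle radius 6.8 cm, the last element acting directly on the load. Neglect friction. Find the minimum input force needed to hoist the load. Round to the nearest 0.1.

24.8 N

Block-and-tackle MA = number of supporting rope parts = 6.
Wheel-and-axle MA = R/r = 39.2/6.8 = 5.7647.
Combined ideal MA = 6 × 5.7647 = 34.588.
Effort = load / MA = 858 / 34.588 = 24.806 N.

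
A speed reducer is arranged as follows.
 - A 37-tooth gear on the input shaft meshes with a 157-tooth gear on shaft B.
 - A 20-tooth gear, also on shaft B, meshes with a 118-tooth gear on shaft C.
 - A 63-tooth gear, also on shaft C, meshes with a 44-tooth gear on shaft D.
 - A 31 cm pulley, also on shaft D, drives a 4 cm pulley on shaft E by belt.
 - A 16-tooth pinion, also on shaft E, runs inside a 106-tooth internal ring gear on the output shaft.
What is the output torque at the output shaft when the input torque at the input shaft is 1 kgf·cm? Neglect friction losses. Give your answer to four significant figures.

After the gear mesh (157/37): 1 × 4.2432 = 4.2432 kgf·cm
After the gear mesh (118/20): 4.2432 × 5.9 = 25.035 kgf·cm
After the gear mesh (44/63): 25.035 × 0.69841 = 17.485 kgf·cm
After the belt (4/31): 17.485 × 0.12903 = 2.2561 kgf·cm
After the internal gear (106/16): 2.2561 × 6.625 = 14.947 kgf·cm

14.95 kgf·cm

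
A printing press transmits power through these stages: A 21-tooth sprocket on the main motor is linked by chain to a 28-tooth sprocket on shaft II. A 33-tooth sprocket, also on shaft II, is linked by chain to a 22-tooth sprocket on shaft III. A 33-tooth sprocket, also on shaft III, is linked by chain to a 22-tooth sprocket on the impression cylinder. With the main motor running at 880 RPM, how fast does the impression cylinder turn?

1485 RPM

the main motor → shaft II (chain, 28/21): 880 ÷ 1.3333 = 660 RPM
shaft II → shaft III (chain, 22/33): 660 ÷ 0.66667 = 990 RPM
shaft III → the impression cylinder (chain, 22/33): 990 ÷ 0.66667 = 1485 RPM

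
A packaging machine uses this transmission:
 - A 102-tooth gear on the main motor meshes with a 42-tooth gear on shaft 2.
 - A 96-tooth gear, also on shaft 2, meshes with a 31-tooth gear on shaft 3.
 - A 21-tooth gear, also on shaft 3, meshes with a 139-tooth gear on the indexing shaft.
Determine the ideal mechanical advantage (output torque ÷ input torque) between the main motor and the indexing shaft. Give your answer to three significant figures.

Each stage contributes driven/driver: gear mesh 42/102 = 0.41176, gear mesh 31/96 = 0.32292, gear mesh 139/21 = 6.619.
Overall: 0.41176 × 0.32292 × 6.619 = 0.88011.

0.880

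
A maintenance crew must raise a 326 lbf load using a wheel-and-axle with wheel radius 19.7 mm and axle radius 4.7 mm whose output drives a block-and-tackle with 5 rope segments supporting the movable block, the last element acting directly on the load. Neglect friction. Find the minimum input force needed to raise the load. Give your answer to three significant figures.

15.6 lbf

Wheel-and-axle MA = R/r = 19.7/4.7 = 4.1915.
Block-and-tackle MA = number of supporting rope parts = 5.
Combined ideal MA = 4.1915 × 5 = 20.957.
Effort = load / MA = 326 / 20.957 = 15.555 lbf.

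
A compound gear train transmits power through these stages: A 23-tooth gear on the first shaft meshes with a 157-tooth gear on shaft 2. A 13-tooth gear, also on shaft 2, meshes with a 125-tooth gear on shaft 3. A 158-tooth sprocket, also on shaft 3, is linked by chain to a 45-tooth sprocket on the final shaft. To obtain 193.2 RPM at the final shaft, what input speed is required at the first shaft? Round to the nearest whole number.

3612 RPM

Overall ratio R = 6.8261 × 9.6154 × 0.28481 = 18.694.
Required input speed = output speed × R = 193.2 × 18.694 = 3611.6 RPM.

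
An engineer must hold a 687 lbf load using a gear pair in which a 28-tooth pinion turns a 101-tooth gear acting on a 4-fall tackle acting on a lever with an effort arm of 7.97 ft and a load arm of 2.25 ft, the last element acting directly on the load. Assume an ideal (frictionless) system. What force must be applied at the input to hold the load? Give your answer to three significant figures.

Gear pair MA = 101/28 = 3.6071.
Block-and-tackle MA = number of supporting rope parts = 4.
Lever MA = effort arm / load arm = 7.97/2.25 = 3.5422.
Combined ideal MA = 3.6071 × 4 × 3.5422 = 51.109.
Effort = load / MA = 687 / 51.109 = 13.442 lbf.

13.4 lbf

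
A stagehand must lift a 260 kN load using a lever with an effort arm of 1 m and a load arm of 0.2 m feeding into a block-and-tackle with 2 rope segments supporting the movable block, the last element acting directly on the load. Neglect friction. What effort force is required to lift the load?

Lever MA = effort arm / load arm = 1/0.2 = 5.
Block-and-tackle MA = number of supporting rope parts = 2.
Combined ideal MA = 5 × 2 = 10.
Effort = load / MA = 260 / 10 = 26 kN.

26 kN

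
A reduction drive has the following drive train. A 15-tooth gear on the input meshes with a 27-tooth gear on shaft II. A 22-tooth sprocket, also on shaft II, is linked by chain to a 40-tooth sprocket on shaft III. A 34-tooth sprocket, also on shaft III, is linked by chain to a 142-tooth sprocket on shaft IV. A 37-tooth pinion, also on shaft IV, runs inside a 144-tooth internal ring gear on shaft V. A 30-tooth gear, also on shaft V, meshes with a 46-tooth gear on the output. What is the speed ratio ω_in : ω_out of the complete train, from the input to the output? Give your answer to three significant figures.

81.6

Each stage contributes driven/driver: gear mesh 27/15 = 1.8, chain 40/22 = 1.8182, chain 142/34 = 4.1765, internal gear 144/37 = 3.8919, gear mesh 46/30 = 1.5333.
Overall: 1.8 × 1.8182 × 4.1765 × 3.8919 × 1.5333 = 81.567.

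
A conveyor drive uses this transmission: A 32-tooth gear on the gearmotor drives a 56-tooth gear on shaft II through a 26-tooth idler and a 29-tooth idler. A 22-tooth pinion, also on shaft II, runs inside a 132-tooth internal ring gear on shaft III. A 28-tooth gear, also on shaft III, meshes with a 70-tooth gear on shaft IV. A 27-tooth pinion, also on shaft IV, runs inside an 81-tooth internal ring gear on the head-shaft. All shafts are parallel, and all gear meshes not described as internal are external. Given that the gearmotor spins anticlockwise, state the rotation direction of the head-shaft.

anticlockwise

the gearmotor → shaft II: driver → idler → idler → driven is 3 external meshes, 3 reversals → CW.
shaft II → shaft III: internal mesh, same direction → CW.
shaft III → shaft IV: external mesh, 1 reversal → CCW.
shaft IV → the head-shaft: internal mesh, same direction → CCW.
4 reversals in total — an even number — so the head-shaft turns the same way as the gearmotor.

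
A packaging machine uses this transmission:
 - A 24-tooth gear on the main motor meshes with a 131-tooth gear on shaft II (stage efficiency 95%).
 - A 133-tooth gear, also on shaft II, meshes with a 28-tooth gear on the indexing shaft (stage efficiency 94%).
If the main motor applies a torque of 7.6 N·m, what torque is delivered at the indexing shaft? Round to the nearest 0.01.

After the gear mesh (131/24): 7.6 × 5.4583 × 0.95 = 39.409 N·m
After the gear mesh (28/133): 39.409 × 0.21053 × 0.94 = 7.7989 N·m

7.80 N·m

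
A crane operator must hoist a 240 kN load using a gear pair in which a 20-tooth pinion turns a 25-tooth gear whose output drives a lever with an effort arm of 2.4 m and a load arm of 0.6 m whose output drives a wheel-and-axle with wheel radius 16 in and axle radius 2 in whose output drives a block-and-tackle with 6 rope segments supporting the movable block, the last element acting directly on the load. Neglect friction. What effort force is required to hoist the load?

1 kN

Gear pair MA = 25/20 = 1.25.
Lever MA = effort arm / load arm = 2.4/0.6 = 4.
Wheel-and-axle MA = R/r = 16/2 = 8.
Block-and-tackle MA = number of supporting rope parts = 6.
Combined ideal MA = 1.25 × 4 × 8 × 6 = 240.
Effort = load / MA = 240 / 240 = 1 kN.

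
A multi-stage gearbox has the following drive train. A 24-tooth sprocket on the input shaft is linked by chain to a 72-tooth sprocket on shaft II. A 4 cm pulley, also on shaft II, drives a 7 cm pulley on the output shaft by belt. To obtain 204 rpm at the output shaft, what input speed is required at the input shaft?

1071 rpm

Overall ratio R = 3 × 1.75 = 5.25.
Required input speed = output speed × R = 204 × 5.25 = 1071 rpm.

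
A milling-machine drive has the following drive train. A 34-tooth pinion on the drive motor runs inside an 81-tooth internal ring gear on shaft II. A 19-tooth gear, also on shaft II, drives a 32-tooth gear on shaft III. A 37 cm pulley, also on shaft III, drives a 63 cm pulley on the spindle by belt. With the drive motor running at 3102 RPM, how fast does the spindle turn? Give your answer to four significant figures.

Internal gear: ratio = 81/34 = 2.3824, so shaft II turns at 3102 / 2.3824 = 1302.1 RPM.
Gear mesh: ratio = 32/19 = 1.6842, so shaft III turns at 1302.1 / 1.6842 = 773.11 RPM.
Belt: ratio = 63/37 = 1.7027, so the spindle turns at 773.11 / 1.7027 = 454.05 RPM.

454.0 RPM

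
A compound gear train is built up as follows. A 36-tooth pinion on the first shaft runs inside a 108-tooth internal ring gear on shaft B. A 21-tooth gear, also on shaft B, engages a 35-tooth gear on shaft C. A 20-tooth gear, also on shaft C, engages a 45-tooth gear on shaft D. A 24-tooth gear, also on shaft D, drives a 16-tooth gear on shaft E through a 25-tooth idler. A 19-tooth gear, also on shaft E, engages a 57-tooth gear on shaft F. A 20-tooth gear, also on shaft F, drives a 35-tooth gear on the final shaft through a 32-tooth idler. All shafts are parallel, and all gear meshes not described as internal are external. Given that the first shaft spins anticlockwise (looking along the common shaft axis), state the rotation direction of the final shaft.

the first shaft → shaft B: internal mesh, same direction → CCW.
shaft B → shaft C: external mesh, 1 reversal → CW.
shaft C → shaft D: external mesh, 1 reversal → CCW.
shaft D → shaft E: driver → idler → driven is 2 external meshes, 2 reversals → CCW.
shaft E → shaft F: external mesh, 1 reversal → CW.
shaft F → the final shaft: driver → idler → driven is 2 external meshes, 2 reversals → CW.
7 reversals in total — an odd number — so the final shaft turns opposite to the first shaft.

clockwise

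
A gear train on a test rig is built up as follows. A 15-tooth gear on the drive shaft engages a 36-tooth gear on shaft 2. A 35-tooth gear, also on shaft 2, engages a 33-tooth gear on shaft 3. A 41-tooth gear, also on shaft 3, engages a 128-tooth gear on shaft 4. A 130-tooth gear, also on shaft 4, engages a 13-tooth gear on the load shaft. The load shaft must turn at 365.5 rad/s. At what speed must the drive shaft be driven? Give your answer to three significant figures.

Overall ratio R = 2.4 × 0.94286 × 3.122 × 0.1 = 0.70645.
Required input speed = output speed × R = 365.5 × 0.70645 = 258.21 rad/s.

258 rad/s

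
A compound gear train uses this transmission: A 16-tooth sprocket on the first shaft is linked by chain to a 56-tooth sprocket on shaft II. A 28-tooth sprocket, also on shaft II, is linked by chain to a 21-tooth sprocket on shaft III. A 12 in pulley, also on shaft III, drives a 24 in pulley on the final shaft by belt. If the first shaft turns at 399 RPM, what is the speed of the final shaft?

chain 56/16 = 3.5 → 399/3.5 = 114 RPM
chain 21/28 = 0.75 → 114/0.75 = 152 RPM
belt 24/12 = 2 → 152/2 = 76 RPM

76 RPM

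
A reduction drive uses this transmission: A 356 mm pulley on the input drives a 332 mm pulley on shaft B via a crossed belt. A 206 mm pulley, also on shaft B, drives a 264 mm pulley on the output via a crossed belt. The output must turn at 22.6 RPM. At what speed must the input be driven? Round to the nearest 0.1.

27.0 RPM

Overall ratio R = 0.93258 × 1.2816 = 1.1952.
Required input speed = output speed × R = 22.6 × 1.1952 = 27.011 RPM.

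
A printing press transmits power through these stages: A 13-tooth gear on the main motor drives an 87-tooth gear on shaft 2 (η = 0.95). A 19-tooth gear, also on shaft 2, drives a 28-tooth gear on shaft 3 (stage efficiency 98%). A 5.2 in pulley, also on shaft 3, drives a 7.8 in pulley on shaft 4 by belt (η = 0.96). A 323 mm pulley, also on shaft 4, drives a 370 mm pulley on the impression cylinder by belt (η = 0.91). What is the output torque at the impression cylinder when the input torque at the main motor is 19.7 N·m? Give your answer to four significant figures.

gear mesh 87/13 = 6.6923 → τ = 19.7·6.6923·0.95 = 125.25 N·m
gear mesh 28/19 = 1.4737 → τ = 125.25·1.4737·0.98 = 180.88 N·m
belt 7.8/5.2 = 1.5 → τ = 180.88·1.5·0.96 = 260.47 N·m
belt 370/323 = 1.1455 → τ = 260.47·1.1455·0.91 = 271.52 N·m

271.5 N·m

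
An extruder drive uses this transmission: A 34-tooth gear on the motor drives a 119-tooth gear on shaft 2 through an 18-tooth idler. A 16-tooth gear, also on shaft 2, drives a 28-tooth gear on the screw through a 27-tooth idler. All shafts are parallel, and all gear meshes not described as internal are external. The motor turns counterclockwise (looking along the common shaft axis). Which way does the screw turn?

counterclockwise

the motor → shaft 2: driver → idler → driven is 2 external meshes, 2 reversals → CCW.
shaft 2 → the screw: driver → idler → driven is 2 external meshes, 2 reversals → CCW.
4 reversals in total — an even number — so the screw turns the same way as the motor.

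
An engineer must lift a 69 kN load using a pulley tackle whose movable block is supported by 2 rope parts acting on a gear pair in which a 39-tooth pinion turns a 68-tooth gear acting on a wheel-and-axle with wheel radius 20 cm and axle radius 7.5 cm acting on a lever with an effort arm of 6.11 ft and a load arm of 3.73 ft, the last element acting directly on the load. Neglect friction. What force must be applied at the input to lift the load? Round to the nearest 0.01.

Block-and-tackle MA = number of supporting rope parts = 2.
Gear pair MA = 68/39 = 1.7436.
Wheel-and-axle MA = R/r = 20/7.5 = 2.6667.
Lever MA = effort arm / load arm = 6.11/3.73 = 1.6381.
Combined ideal MA = 2 × 1.7436 × 2.6667 × 1.6381 = 15.233.
Effort = load / MA = 69 / 15.233 = 4.5297 kN.

4.53 kN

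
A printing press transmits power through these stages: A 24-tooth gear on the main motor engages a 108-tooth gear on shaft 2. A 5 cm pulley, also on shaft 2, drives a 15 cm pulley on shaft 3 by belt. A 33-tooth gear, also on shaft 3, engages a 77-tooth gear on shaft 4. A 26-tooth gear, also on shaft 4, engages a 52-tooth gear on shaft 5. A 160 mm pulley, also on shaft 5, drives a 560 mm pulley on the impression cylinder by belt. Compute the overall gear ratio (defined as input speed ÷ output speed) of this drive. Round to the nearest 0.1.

Each stage contributes driven/driver: gear mesh 108/24 = 4.5, belt 15/5 = 3, gear mesh 77/33 = 2.3333, gear mesh 52/26 = 2, belt 560/160 = 3.5.
Overall: 4.5 × 3 × 2.3333 × 2 × 3.5 = 220.5.

220.5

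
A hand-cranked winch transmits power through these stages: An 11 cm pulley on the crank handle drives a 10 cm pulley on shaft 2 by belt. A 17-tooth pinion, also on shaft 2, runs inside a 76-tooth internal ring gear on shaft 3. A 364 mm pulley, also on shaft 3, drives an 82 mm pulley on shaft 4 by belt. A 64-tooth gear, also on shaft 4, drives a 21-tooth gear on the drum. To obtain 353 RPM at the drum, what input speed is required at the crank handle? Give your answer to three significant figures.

106 RPM

Overall ratio R = 0.90909 × 4.4706 × 0.22527 × 0.32812 = 0.30042.
Required input speed = output speed × R = 353 × 0.30042 = 106.05 RPM.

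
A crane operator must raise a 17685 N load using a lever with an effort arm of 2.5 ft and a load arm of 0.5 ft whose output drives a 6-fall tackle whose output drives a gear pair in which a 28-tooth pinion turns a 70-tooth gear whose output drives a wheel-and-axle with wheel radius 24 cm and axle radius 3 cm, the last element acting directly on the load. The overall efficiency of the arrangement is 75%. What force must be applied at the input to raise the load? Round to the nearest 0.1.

39.3 N

Lever MA = effort arm / load arm = 2.5/0.5 = 5.
Block-and-tackle MA = number of supporting rope parts = 6.
Gear pair MA = 70/28 = 2.5.
Wheel-and-axle MA = R/r = 24/3 = 8.
Combined ideal MA = 5 × 6 × 2.5 × 8 = 600.
Actual MA = 600 × 0.75 = 450.
Effort = load / actual MA = 17685 / 450 = 39.3 N.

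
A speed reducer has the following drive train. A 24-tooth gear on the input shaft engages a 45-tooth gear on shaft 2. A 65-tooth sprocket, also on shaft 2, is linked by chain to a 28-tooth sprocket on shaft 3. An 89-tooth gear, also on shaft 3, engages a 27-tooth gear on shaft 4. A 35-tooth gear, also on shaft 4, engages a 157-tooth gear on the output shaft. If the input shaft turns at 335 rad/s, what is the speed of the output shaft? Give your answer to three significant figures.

305 rad/s

gear mesh 45/24 = 1.875 → 335/1.875 = 178.67 rad/s
chain 28/65 = 0.43077 → 178.67/0.43077 = 414.76 rad/s
gear mesh 27/89 = 0.30337 → 414.76/0.30337 = 1367.2 rad/s
gear mesh 157/35 = 4.4857 → 1367.2/4.4857 = 304.78 rad/s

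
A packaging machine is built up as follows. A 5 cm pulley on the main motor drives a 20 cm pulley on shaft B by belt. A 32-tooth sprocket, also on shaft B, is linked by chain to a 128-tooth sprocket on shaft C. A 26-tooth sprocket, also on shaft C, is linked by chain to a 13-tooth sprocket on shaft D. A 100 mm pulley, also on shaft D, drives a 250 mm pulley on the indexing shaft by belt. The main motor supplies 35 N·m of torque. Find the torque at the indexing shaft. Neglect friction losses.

700 N·m

belt 20/5 = 4 → τ = 35·4 = 140 N·m
chain 128/32 = 4 → τ = 140·4 = 560 N·m
chain 13/26 = 0.5 → τ = 560·0.5 = 280 N·m
belt 250/100 = 2.5 → τ = 280·2.5 = 700 N·m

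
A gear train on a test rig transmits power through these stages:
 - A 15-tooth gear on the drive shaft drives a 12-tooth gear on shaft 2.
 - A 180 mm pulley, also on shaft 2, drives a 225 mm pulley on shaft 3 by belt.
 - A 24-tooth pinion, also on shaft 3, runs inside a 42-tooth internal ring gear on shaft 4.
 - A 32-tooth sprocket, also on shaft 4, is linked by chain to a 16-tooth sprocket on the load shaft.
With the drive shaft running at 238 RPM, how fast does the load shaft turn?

272 RPM

the drive shaft → shaft 2 (gear mesh, 12/15): 238 ÷ 0.8 = 297.5 RPM
shaft 2 → shaft 3 (belt, 225/180): 297.5 ÷ 1.25 = 238 RPM
shaft 3 → shaft 4 (internal gear, 42/24): 238 ÷ 1.75 = 136 RPM
shaft 4 → the load shaft (chain, 16/32): 136 ÷ 0.5 = 272 RPM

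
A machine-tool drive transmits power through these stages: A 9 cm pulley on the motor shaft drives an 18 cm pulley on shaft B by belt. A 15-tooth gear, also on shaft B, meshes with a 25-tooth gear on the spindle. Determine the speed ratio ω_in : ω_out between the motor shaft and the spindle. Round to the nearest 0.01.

3.33

Each stage contributes driven/driver: belt 18/9 = 2, gear mesh 25/15 = 1.6667.
Overall: 2 × 1.6667 = 3.3333.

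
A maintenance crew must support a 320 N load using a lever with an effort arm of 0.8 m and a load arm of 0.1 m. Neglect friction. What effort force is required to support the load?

40 N

Lever MA = effort arm / load arm = 0.8/0.1 = 8.
Effort = load / MA = 320 / 8 = 40 N.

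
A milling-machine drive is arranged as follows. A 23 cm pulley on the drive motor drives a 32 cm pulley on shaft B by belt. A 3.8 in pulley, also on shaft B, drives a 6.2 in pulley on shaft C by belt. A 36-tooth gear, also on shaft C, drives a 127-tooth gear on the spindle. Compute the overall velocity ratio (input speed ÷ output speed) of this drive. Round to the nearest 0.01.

Each stage contributes driven/driver: belt 32/23 = 1.3913, belt 6.2/3.8 = 1.6316, gear mesh 127/36 = 3.5278.
Overall: 1.3913 × 1.6316 × 3.5278 = 8.0081.

8.01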